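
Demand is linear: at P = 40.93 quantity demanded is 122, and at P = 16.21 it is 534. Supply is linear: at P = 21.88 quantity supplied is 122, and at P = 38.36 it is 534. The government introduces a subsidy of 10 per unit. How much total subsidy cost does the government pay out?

Demand slope = (16.21 − 40.93)/(534 − 122) = −0.06, so P = 48.25 − 0.06Q.
Supply slope = (38.36 − 21.88)/(534 − 122) = 0.04, so P = 17 + 0.04Q.
Competitive equilibrium: 48.25 − 0.06Q = 17 + 0.04Q → Q* = 312.5, P* = 29.5.
The subsidy lowers effective supply by 10: P = 7 + 0.04Q.
New quantity: 48.25 − 0.06Q = 7 + 0.04Q → Q' = 412.5.
Total subsidy cost = 10 × 412.5 = 4125.

4125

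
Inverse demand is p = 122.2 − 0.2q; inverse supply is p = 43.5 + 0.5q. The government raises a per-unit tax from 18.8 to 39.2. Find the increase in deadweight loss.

Competitive equilibrium: 122.2 − 0.2q = 43.5 + 0.5q → q* = 112.4286, p* = 99.7143.
For a per-unit tax t: Δq = t/0.7, so DWL = ½·t·(t/0.7) = t²/1.4.
At t = 18.8: DWL = 252.457. At t = 39.2: DWL = 1097.6.
Increase = 1097.6 − 252.457 = 845.14.

845.14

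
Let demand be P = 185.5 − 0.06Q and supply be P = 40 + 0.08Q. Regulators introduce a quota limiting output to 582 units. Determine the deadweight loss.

Competitive equilibrium: 185.5 − 0.06Q = 40 + 0.08Q → Q* = 1039.2857, P* = 123.1429.
At Q = 582: demand price = 185.5 − 0.06·582 = 150.58; supply price = 40 + 0.08·582 = 86.56.
ΔQ = 1039.2857 − 582 = 457.2857; wedge = 150.58 − 86.56 = 64.02.
The triangle = ½ × 457.2857 × 64.02 = 14637.72.

14637.72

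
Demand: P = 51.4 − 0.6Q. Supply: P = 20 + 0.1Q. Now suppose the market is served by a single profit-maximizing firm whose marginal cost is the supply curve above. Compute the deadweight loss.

150.02

Competitive equilibrium: 51.4 − 0.6Q = 20 + 0.1Q → Q* = 44.8571, P* = 24.4857.
Marginal revenue: MR = 51.4 − 1.2Q. Set MR = MC: 51.4 − 1.2Q = 20 + 0.1Q → Q_m = 24.1538.
Price P_m = 51.4 − 0.6·24.1538 = 36.9077; MC(Q_m) = 20 + 0.1·24.1538 = 22.4154.
Competitive Q* = 44.8571, so ΔQ = 20.7033; wedge = 36.9077 − 22.4154 = 14.4923.
DWL = ½ × 20.7033 × 14.4923 = 150.02.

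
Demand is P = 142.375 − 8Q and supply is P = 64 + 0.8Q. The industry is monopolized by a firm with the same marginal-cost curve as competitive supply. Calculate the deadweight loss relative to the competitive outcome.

79.14

Competitive equilibrium: 142.375 − 8Q = 64 + 0.8Q → Q* = 8.9063, P* = 71.125.
Marginal revenue: MR = 142.375 − 16Q. Set MR = MC: 142.375 − 16Q = 64 + 0.8Q → Q_m = 4.6652.
Price P_m = 142.375 − 8·4.6652 = 105.0534; MC(Q_m) = 64 + 0.8·4.6652 = 67.7322.
Competitive Q* = 8.9063, so ΔQ = 4.2411; wedge = 105.0534 − 67.7322 = 37.3212.
Welfare loss = ½ × 4.2411 × 37.3212 = 79.14.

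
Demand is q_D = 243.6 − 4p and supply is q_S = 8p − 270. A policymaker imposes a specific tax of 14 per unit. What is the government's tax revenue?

490.93

In inverse form: demand p = 60.9 − 0.25q, supply p = 33.75 + 0.125q.
Competitive equilibrium: 60.9 − 0.25q = 33.75 + 0.125q → q* = 72.4, p* = 42.8.
With the tax, the buyer price exceeds the seller price by 14: (60.9 − 0.25q) − (33.75 + 0.125q) = 14 → q' = 35.0667.
Tax revenue = 14 × 35.0667 = 490.93.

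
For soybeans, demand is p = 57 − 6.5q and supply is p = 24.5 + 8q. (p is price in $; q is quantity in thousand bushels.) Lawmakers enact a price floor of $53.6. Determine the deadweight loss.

$21.41 thousand

Competitive equilibrium: 57 − 6.5q = 24.5 + 8q → q* = 2.2414, p* = 42.431.
At the floor p = 53.6, quantity demanded = (57 − 53.6)/6.5 = 0.5231.
Sellers' marginal cost at q' = 0.5231: 24.5 + 8·0.5231 = 28.6848.
Δq = 2.2414 − 0.5231 = 1.7183; wedge = 53.6 − 28.6848 = 24.9152.
DWL = ½ × 1.7183 × 24.9152 = $21.41 thousand.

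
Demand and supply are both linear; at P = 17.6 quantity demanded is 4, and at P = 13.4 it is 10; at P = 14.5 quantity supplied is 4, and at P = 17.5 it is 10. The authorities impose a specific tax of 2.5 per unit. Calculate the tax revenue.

Demand slope = (13.4 − 17.6)/(10 − 4) = −0.7, so P = 20.4 − 0.7Q.
Supply slope = (17.5 − 14.5)/(10 − 4) = 0.5, so P = 12.5 + 0.5Q.
Competitive equilibrium: 20.4 − 0.7Q = 12.5 + 0.5Q → Q* = 6.5833, P* = 15.7917.
With the tax, the buyer price exceeds the seller price by 2.5: (20.4 − 0.7Q) − (12.5 + 0.5Q) = 2.5 → Q' = 4.5.
Tax revenue = 2.5 × 4.5 = 11.25.

11.25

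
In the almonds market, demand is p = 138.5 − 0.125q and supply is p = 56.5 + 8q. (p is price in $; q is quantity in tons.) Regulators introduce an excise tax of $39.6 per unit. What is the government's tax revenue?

Competitive equilibrium: 138.5 − 0.125q = 56.5 + 8q → q* = 10.0923, p* = 137.2385.
With the tax, the buyer price exceeds the seller price by 39.6: (138.5 − 0.125q) − (56.5 + 8q) = 39.6 → q' = 5.2185.
Tax revenue = 39.6 × 5.2185 = $206.65.

$206.65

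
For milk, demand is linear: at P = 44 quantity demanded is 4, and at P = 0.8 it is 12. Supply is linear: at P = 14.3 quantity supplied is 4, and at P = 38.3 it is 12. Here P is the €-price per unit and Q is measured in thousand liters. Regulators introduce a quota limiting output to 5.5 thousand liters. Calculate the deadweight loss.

Demand slope = (0.8 − 44)/(12 − 4) = −5.4, so P = 65.6 − 5.4Q.
Supply slope = (38.3 − 14.3)/(12 − 4) = 3, so P = 2.3 + 3Q.
Competitive equilibrium: 65.6 − 5.4Q = 2.3 + 3Q → Q* = 7.5357, P* = 24.9071.
At Q = 5.5: demand price = 65.6 − 5.4·5.5 = 35.9; supply price = 2.3 + 3·5.5 = 18.8.
ΔQ = 7.5357 − 5.5 = 2.0357; wedge = 35.9 − 18.8 = 17.1.
Welfare loss = ½ × 2.0357 × 17.1 = €17.41 thousand.

€17.41 thousand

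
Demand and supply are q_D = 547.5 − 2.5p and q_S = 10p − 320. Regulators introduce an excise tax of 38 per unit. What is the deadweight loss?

In inverse form: demand p = 219 − 0.4q, supply p = 32 + 0.1q.
Competitive equilibrium: 219 − 0.4q = 32 + 0.1q → q* = 374, p* = 69.4.
With the tax, the buyer price exceeds the seller price by 38: (219 − 0.4q) − (32 + 0.1q) = 38 → q' = 298.
Δq = 374 − 298 = 76; the wedge equals the tax, 38.
The triangle = ½ × 76 × 38 = 1444.

1444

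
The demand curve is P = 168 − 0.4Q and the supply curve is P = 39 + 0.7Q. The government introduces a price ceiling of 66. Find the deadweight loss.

3406.64

Competitive equilibrium: 168 − 0.4Q = 39 + 0.7Q → Q* = 117.2727, P* = 121.0909.
At the ceiling P = 66, quantity supplied = (66 − 39)/0.7 = 38.5714.
Willingness to pay at Q' = 38.5714: 168 − 0.4·38.5714 = 152.5714.
ΔQ = 117.2727 − 38.5714 = 78.7013; wedge = 152.5714 − 66 = 86.5714.
DWL = ½ × 78.7013 × 86.5714 = 3406.64.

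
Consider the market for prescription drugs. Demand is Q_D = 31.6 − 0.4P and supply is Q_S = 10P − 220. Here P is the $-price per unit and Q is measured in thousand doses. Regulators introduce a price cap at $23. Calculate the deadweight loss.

In inverse form: demand P = 79 − 2.5Q, supply P = 22 + 0.1Q.
Competitive equilibrium: 79 − 2.5Q = 22 + 0.1Q → Q* = 21.9231, P* = 24.1923.
At the ceiling P = 23, quantity supplied = (23 − 22)/0.1 = 10.
Willingness to pay at Q' = 10: 79 − 2.5·10 = 54.
ΔQ = 21.9231 − 10 = 11.9231; wedge = 54 − 23 = 31.
The triangle = ½ × 11.9231 × 31 = $184.81 thousand.

$184.81 thousand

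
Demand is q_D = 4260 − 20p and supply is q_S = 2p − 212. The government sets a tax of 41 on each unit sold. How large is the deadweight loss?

1528.18

In inverse form: demand p = 213 − 0.05q, supply p = 106 + 0.5q.
Competitive equilibrium: 213 − 0.05q = 106 + 0.5q → q* = 194.5455, p* = 203.2727.
With the tax, the buyer price exceeds the seller price by 41: (213 − 0.05q) − (106 + 0.5q) = 41 → q' = 120.
Δq = 194.5455 − 120 = 74.5455; the wedge equals the tax, 41.
DWL = ½ × 74.5455 × 41 = 1528.18.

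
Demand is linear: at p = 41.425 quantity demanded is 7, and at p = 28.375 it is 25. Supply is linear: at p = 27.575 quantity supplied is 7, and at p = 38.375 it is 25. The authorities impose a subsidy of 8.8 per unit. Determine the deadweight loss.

29.22

Demand slope = (28.375 − 41.425)/(25 − 7) = −0.725, so p = 46.5 − 0.725q.
Supply slope = (38.375 − 27.575)/(25 − 7) = 0.6, so p = 23.375 + 0.6q.
Competitive equilibrium: 46.5 − 0.725q = 23.375 + 0.6q → q* = 17.4528, p* = 33.8467.
The subsidy lowers effective supply by 8.8: p = 14.575 + 0.6q.
New quantity: 46.5 − 0.725q = 14.575 + 0.6q → q' = 24.0943.
Overproduction Δq = 24.0943 − 17.4528 = 6.6415; wedge = subsidy = 8.8.
The triangle = ½ × 6.6415 × 8.8 = 29.22.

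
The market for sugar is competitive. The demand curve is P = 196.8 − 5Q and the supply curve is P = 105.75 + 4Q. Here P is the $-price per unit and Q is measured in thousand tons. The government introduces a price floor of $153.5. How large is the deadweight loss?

$9.55 thousand

Competitive equilibrium: 196.8 − 5Q = 105.75 + 4Q → Q* = 10.1167, P* = 146.2167.
At the floor P = 153.5, quantity demanded = (196.8 − 153.5)/5 = 8.66.
Sellers' marginal cost at Q' = 8.66: 105.75 + 4·8.66 = 140.39.
ΔQ = 10.1167 − 8.66 = 1.4567; wedge = 153.5 − 140.39 = 13.11.
The triangle = ½ × 1.4567 × 13.11 = $9.55 thousand.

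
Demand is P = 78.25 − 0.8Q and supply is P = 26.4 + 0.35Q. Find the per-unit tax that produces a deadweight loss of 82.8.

13.8

Competitive equilibrium: 78.25 − 0.8Q = 26.4 + 0.35Q → Q* = 45.087, P* = 42.1804.
A tax t gives ΔQ = t/1.15 and wedge t, so DWL = t²/2.3.
t²/2.3 = 82.8 → t² = 190.44 → t = 13.8.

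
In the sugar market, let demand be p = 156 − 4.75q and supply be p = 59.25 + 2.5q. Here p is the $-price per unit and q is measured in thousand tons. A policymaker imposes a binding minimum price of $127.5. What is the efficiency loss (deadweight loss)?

Competitive equilibrium: 156 − 4.75q = 59.25 + 2.5q → q* = 13.3448, p* = 92.6121.
At the floor p = 127.5, quantity demanded = (156 − 127.5)/4.75 = 6.
Sellers' marginal cost at q' = 6: 59.25 + 2.5·6 = 74.25.
Δq = 13.3448 − 6 = 7.3448; wedge = 127.5 − 74.25 = 53.25.
Welfare loss = ½ × 7.3448 × 53.25 = $195.56 thousand.

$195.56 thousand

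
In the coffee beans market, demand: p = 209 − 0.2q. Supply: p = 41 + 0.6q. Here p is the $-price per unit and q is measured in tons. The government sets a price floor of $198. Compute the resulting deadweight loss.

Competitive equilibrium: 209 − 0.2q = 41 + 0.6q → q* = 210, p* = 167.
At the floor p = 198, quantity demanded = (209 − 198)/0.2 = 55.
Sellers' marginal cost at q' = 55: 41 + 0.6·55 = 74.
Δq = 210 − 55 = 155; wedge = 198 − 74 = 124.
Deadweight loss = ½ × 155 × 124 = $9610.

$9610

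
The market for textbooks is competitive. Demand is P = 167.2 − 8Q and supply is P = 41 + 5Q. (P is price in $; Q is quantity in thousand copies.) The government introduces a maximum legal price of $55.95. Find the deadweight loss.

Competitive equilibrium: 167.2 − 8Q = 41 + 5Q → Q* = 9.7077, P* = 89.5385.
At the ceiling P = 55.95, quantity supplied = (55.95 − 41)/5 = 2.99.
Willingness to pay at Q' = 2.99: 167.2 − 8·2.99 = 143.28.
ΔQ = 9.7077 − 2.99 = 6.7177; wedge = 143.28 − 55.95 = 87.33.
Deadweight loss = ½ × 6.7177 × 87.33 = $293.33 thousand.

$293.33 thousand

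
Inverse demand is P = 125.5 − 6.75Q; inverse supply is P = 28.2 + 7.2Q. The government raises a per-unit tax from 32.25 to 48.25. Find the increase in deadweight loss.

46.16

Competitive equilibrium: 125.5 − 6.75Q = 28.2 + 7.2Q → Q* = 6.9749, P* = 78.4194.
For a per-unit tax t: ΔQ = t/13.95, so DWL = ½·t·(t/13.95) = t²/27.9.
At t = 32.25: DWL = 37.2782. At t = 48.25: DWL = 83.4431.
Increase = 83.4431 − 37.2782 = 46.16.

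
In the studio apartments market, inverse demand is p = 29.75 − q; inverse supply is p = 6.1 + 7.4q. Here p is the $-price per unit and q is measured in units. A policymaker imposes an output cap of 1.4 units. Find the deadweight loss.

$8.42

Competitive equilibrium: 29.75 − q = 6.1 + 7.4q → q* = 2.8155, p* = 26.9345.
At q = 1.4: demand price = 29.75 − 1·1.4 = 28.35; supply price = 6.1 + 7.4·1.4 = 16.46.
Δq = 2.8155 − 1.4 = 1.4155; wedge = 28.35 − 16.46 = 11.89.
DWL = ½ × 1.4155 × 11.89 = $8.42.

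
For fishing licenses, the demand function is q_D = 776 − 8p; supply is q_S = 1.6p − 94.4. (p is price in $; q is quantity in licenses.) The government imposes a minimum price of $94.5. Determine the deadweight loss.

In inverse form: demand p = 97 − 0.125q, supply p = 59 + 0.625q.
Competitive equilibrium: 97 − 0.125q = 59 + 0.625q → q* = 50.6667, p* = 90.6667.
At the floor p = 94.5, quantity demanded = (97 − 94.5)/0.125 = 20.
Sellers' marginal cost at q' = 20: 59 + 0.625·20 = 71.5.
Δq = 50.6667 − 20 = 30.6667; wedge = 94.5 − 71.5 = 23.
DWL = ½ × 30.6667 × 23 = $352.67.

$352.67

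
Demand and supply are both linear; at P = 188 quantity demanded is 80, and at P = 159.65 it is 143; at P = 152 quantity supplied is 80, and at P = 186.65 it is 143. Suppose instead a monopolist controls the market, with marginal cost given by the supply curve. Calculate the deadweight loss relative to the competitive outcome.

Demand slope = (159.65 − 188)/(143 − 80) = −0.45, so P = 224 − 0.45Q.
Supply slope = (186.65 − 152)/(143 − 80) = 0.55, so P = 108 + 0.55Q.
Competitive equilibrium: 224 − 0.45Q = 108 + 0.55Q → Q* = 116, P* = 171.8.
Marginal revenue: MR = 224 − 0.9Q. Set MR = MC: 224 − 0.9Q = 108 + 0.55Q → Q_m = 80.
Price P_m = 224 − 0.45·80 = 188; MC(Q_m) = 108 + 0.55·80 = 152.
Competitive Q* = 116, so ΔQ = 36; wedge = 188 − 152 = 36.
The triangle = ½ × 36 × 36 = 648.

648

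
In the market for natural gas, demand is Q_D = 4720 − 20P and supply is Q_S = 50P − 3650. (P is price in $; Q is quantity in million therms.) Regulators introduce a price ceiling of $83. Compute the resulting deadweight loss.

$117028.57 million

In inverse form: demand P = 236 − 0.05Q, supply P = 73 + 0.02Q.
Competitive equilibrium: 236 − 0.05Q = 73 + 0.02Q → Q* = 2328.5714, P* = 119.5714.
At the ceiling P = 83, quantity supplied = (83 − 73)/0.02 = 500.
Willingness to pay at Q' = 500: 236 − 0.05·500 = 211.
ΔQ = 2328.5714 − 500 = 1828.5714; wedge = 211 − 83 = 128.
Welfare loss = ½ × 1828.5714 × 128 = $117028.57 million.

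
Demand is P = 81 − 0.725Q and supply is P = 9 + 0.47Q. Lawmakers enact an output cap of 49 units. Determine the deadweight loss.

Competitive equilibrium: 81 − 0.725Q = 9 + 0.47Q → Q* = 60.25105, P* = 37.31799.
At Q = 49: demand price = 81 − 0.725·49 = 45.475; supply price = 9 + 0.47·49 = 32.03.
ΔQ = 60.25105 − 49 = 11.25105; wedge = 45.475 − 32.03 = 13.445.
Welfare loss = ½ × 11.25105 × 13.445 = 75.64.

75.64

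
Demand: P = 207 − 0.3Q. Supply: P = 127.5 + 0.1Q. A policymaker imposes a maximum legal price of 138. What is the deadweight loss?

1757.81

Competitive equilibrium: 207 − 0.3Q = 127.5 + 0.1Q → Q* = 198.75, P* = 147.375.
At the ceiling P = 138, quantity supplied = (138 − 127.5)/0.1 = 105.
Willingness to pay at Q' = 105: 207 − 0.3·105 = 175.5.
ΔQ = 198.75 − 105 = 93.75; wedge = 175.5 − 138 = 37.5.
DWL = ½ × 93.75 × 37.5 = 1757.81.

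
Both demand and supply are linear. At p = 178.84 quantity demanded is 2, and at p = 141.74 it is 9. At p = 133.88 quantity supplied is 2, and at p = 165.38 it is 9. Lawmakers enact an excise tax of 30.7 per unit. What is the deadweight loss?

48.09

Demand slope = (141.74 − 178.84)/(9 − 2) = −5.3, so p = 189.44 − 5.3q.
Supply slope = (165.38 − 133.88)/(9 − 2) = 4.5, so p = 124.88 + 4.5q.
Competitive equilibrium: 189.44 − 5.3q = 124.88 + 4.5q → q* = 6.5878, p* = 154.5249.
With the tax, the buyer price exceeds the seller price by 30.7: (189.44 − 5.3q) − (124.88 + 4.5q) = 30.7 → q' = 3.4551.
Δq = 6.5878 − 3.4551 = 3.1327; the wedge equals the tax, 30.7.
Welfare loss = ½ × 3.1327 × 30.7 = 48.09.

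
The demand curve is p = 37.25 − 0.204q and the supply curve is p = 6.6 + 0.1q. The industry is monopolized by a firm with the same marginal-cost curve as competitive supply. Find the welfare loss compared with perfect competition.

Competitive equilibrium: 37.25 − 0.204q = 6.6 + 0.1q → q* = 100.8224, p* = 16.6822.
Marginal revenue: MR = 37.25 − 0.408q. Set MR = MC: 37.25 − 0.408q = 6.6 + 0.1q → q_m = 60.3346.
Price p_m = 37.25 − 0.204·60.3346 = 24.9417; MC(q_m) = 6.6 + 0.1·60.3346 = 12.6335.
Competitive q* = 100.8224, so Δq = 40.4878; wedge = 24.9417 − 12.6335 = 12.3082.
DWL = ½ × 40.4878 × 12.3082 = 249.17.

249.17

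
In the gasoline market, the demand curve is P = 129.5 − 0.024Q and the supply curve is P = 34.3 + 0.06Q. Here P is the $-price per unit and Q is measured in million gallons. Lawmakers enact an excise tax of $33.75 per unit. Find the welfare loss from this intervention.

$6780.13 million

Competitive equilibrium: 129.5 − 0.024Q = 34.3 + 0.06Q → Q* = 1133.3333, P* = 102.3.
With the tax, the buyer price exceeds the seller price by 33.75: (129.5 − 0.024Q) − (34.3 + 0.06Q) = 33.75 → Q' = 731.5476.
ΔQ = 1133.3333 − 731.5476 = 401.7857; the wedge equals the tax, 33.75.
The triangle = ½ × 401.7857 × 33.75 = $6780.13 million.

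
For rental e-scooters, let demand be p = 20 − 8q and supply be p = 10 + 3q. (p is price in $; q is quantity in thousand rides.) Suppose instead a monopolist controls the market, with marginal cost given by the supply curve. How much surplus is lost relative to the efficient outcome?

Competitive equilibrium: 20 − 8q = 10 + 3q → q* = 0.9091, p* = 12.7273.
Marginal revenue: MR = 20 − 16q. Set MR = MC: 20 − 16q = 10 + 3q → q_m = 0.5263.
Price p_m = 20 − 8·0.5263 = 15.7896; MC(q_m) = 10 + 3·0.5263 = 11.5789.
Competitive q* = 0.9091, so Δq = 0.3828; wedge = 15.7896 − 11.5789 = 4.2107.
Deadweight loss = ½ × 0.3828 × 4.2107 = $0.81 thousand.

$0.81 thousand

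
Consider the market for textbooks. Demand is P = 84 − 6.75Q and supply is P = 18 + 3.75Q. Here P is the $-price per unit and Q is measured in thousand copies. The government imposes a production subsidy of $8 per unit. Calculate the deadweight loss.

Competitive equilibrium: 84 − 6.75Q = 18 + 3.75Q → Q* = 6.2857, P* = 41.5714.
The subsidy lowers effective supply by 8: P = 10 + 3.75Q.
New quantity: 84 − 6.75Q = 10 + 3.75Q → Q' = 7.0476.
Overproduction ΔQ = 7.0476 − 6.2857 = 0.7619; wedge = subsidy = 8.
Deadweight loss = ½ × 0.7619 × 8 = $3.05 thousand.

$3.05 thousand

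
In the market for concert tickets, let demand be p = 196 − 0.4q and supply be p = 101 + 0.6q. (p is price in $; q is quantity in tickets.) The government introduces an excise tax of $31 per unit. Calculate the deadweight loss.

$480.50

Competitive equilibrium: 196 − 0.4q = 101 + 0.6q → q* = 95, p* = 158.
With the tax, the buyer price exceeds the seller price by 31: (196 − 0.4q) − (101 + 0.6q) = 31 → q' = 64.
Δq = 95 − 64 = 31; the wedge equals the tax, 31.
DWL = ½ × 31 × 31 = $480.50.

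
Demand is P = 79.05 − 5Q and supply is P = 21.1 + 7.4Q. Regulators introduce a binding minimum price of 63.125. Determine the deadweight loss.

Competitive equilibrium: 79.05 − 5Q = 21.1 + 7.4Q → Q* = 4.6734, P* = 55.6831.
At the floor P = 63.125, quantity demanded = (79.05 − 63.125)/5 = 3.185.
Sellers' marginal cost at Q' = 3.185: 21.1 + 7.4·3.185 = 44.669.
ΔQ = 4.6734 − 3.185 = 1.4884; wedge = 63.125 − 44.669 = 18.456.
DWL = ½ × 1.4884 × 18.456 = 13.73.

13.73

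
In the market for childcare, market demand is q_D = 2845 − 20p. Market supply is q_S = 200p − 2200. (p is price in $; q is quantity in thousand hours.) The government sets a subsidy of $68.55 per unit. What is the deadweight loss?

$42719.11 thousand

In inverse form: demand p = 142.25 − 0.05q, supply p = 11 + 0.005q.
Competitive equilibrium: 142.25 − 0.05q = 11 + 0.005q → q* = 2386.36364, p* = 22.93182.
The subsidy lowers effective supply by 68.55: p = 0.005q − 57.55.
New quantity: 142.25 − 0.05q = 0.005q − 57.55 → q' = 3632.72727.
Overproduction Δq = 3632.72727 − 2386.36364 = 1246.36363; wedge = subsidy = 68.55.
The triangle = ½ × 1246.36363 × 68.55 = $42719.11 thousand.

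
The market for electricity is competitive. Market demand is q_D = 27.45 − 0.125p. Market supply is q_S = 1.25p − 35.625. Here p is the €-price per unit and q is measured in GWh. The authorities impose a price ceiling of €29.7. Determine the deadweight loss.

€1798.21

In inverse form: demand p = 219.6 − 8q, supply p = 28.5 + 0.8q.
Competitive equilibrium: 219.6 − 8q = 28.5 + 0.8q → q* = 21.71591, p* = 45.87273.
At the ceiling p = 29.7, quantity supplied = (29.7 − 28.5)/0.8 = 1.5.
Willingness to pay at q' = 1.5: 219.6 − 8·1.5 = 207.6.
Δq = 21.71591 − 1.5 = 20.21591; wedge = 207.6 − 29.7 = 177.9.
Deadweight loss = ½ × 20.21591 × 177.9 = €1798.21.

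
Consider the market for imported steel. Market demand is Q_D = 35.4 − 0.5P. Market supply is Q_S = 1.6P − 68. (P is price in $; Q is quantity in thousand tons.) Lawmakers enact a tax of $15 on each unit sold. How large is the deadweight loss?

In inverse form: demand P = 70.8 − 2Q, supply P = 42.5 + 0.625Q.
Competitive equilibrium: 70.8 − 2Q = 42.5 + 0.625Q → Q* = 10.781, P* = 49.2381.
With the tax, the buyer price exceeds the seller price by 15: (70.8 − 2Q) − (42.5 + 0.625Q) = 15 → Q' = 5.0667.
ΔQ = 10.781 − 5.0667 = 5.7143; the wedge equals the tax, 15.
Welfare loss = ½ × 5.7143 × 15 = $42.86 thousand.

$42.86 thousand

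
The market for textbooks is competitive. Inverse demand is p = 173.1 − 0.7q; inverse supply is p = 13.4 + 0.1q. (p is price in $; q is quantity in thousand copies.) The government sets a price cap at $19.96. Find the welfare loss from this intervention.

$7185.08 thousand

Competitive equilibrium: 173.1 − 0.7q = 13.4 + 0.1q → q* = 199.625, p* = 33.3625.
At the ceiling p = 19.96, quantity supplied = (19.96 − 13.4)/0.1 = 65.6.
Willingness to pay at q' = 65.6: 173.1 − 0.7·65.6 = 127.18.
Δq = 199.625 − 65.6 = 134.025; wedge = 127.18 − 19.96 = 107.22.
DWL = ½ × 134.025 × 107.22 = $7185.08 thousand.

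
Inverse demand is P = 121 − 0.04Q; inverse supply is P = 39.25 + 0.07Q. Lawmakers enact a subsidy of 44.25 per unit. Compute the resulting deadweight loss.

8900.28

Competitive equilibrium: 121 − 0.04Q = 39.25 + 0.07Q → Q* = 743.1818, P* = 91.2727.
The subsidy lowers effective supply by 44.25: P = 0.07Q − 5.
New quantity: 121 − 0.04Q = 0.07Q − 5 → Q' = 1145.4545.
Overproduction ΔQ = 1145.4545 − 743.1818 = 402.2727; wedge = subsidy = 44.25.
The triangle = ½ × 402.2727 × 44.25 = 8900.28.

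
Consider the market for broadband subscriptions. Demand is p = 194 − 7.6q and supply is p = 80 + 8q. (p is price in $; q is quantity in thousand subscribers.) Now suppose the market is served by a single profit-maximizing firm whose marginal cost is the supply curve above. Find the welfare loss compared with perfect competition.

$44.70 thousand

Competitive equilibrium: 194 − 7.6q = 80 + 8q → q* = 7.3077, p* = 138.4615.
Marginal revenue: MR = 194 − 15.2q. Set MR = MC: 194 − 15.2q = 80 + 8q → q_m = 4.9138.
Price p_m = 194 − 7.6·4.9138 = 156.6551; MC(q_m) = 80 + 8·4.9138 = 119.3104.
Competitive q* = 7.3077, so Δq = 2.3939; wedge = 156.6551 − 119.3104 = 37.3447.
The triangle = ½ × 2.3939 × 37.3447 = $44.70 thousand.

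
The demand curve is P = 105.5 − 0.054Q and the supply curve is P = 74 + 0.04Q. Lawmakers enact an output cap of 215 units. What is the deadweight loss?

678

Competitive equilibrium: 105.5 − 0.054Q = 74 + 0.04Q → Q* = 335.1064, P* = 87.4043.
At Q = 215: demand price = 105.5 − 0.054·215 = 93.89; supply price = 74 + 0.04·215 = 82.6.
ΔQ = 335.1064 − 215 = 120.1064; wedge = 93.89 − 82.6 = 11.29.
Welfare loss = ½ × 120.1064 × 11.29 = 678.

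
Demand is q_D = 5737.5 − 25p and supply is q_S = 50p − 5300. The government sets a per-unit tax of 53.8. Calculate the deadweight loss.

24120.33

In inverse form: demand p = 229.5 − 0.04q, supply p = 106 + 0.02q.
Competitive equilibrium: 229.5 − 0.04q = 106 + 0.02q → q* = 2058.3333, p* = 147.1667.
With the tax, the buyer price exceeds the seller price by 53.8: (229.5 − 0.04q) − (106 + 0.02q) = 53.8 → q' = 1161.6667.
Δq = 2058.3333 − 1161.6667 = 896.6666; the wedge equals the tax, 53.8.
The triangle = ½ × 896.6666 × 53.8 = 24120.33.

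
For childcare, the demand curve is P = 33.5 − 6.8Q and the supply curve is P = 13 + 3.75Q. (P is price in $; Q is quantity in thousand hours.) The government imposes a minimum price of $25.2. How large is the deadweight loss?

Competitive equilibrium: 33.5 − 6.8Q = 13 + 3.75Q → Q* = 1.9431, P* = 20.2867.
At the floor P = 25.2, quantity demanded = (33.5 − 25.2)/6.8 = 1.2206.
Sellers' marginal cost at Q' = 1.2206: 13 + 3.75·1.2206 = 17.5773.
ΔQ = 1.9431 − 1.2206 = 0.7225; wedge = 25.2 − 17.5773 = 7.6227.
Deadweight loss = ½ × 0.7225 × 7.6227 = $2.75 thousand.

$2.75 thousand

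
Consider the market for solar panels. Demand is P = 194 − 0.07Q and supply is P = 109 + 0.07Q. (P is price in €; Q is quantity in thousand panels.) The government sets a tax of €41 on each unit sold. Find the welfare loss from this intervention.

€6003.57 thousand

Competitive equilibrium: 194 − 0.07Q = 109 + 0.07Q → Q* = 607.1429, P* = 151.5.
With the tax, the buyer price exceeds the seller price by 41: (194 − 0.07Q) − (109 + 0.07Q) = 41 → Q' = 314.2857.
ΔQ = 607.1429 − 314.2857 = 292.8572; the wedge equals the tax, 41.
The triangle = ½ × 292.8572 × 41 = €6003.57 thousand.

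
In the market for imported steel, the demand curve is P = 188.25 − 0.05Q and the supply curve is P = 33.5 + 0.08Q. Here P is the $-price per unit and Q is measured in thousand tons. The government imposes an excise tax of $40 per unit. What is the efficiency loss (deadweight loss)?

Competitive equilibrium: 188.25 − 0.05Q = 33.5 + 0.08Q → Q* = 1190.3846, P* = 128.7308.
With the tax, the buyer price exceeds the seller price by 40: (188.25 − 0.05Q) − (33.5 + 0.08Q) = 40 → Q' = 882.6923.
ΔQ = 1190.3846 − 882.6923 = 307.6923; the wedge equals the tax, 40.
Welfare loss = ½ × 307.6923 × 40 = $6153.85 thousand.

$6153.85 thousand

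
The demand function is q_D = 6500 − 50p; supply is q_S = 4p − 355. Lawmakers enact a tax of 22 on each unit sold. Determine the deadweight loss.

896.30

In inverse form: demand p = 130 − 0.02q, supply p = 88.75 + 0.25q.
Competitive equilibrium: 130 − 0.02q = 88.75 + 0.25q → q* = 152.7778, p* = 126.9444.
With the tax, the buyer price exceeds the seller price by 22: (130 − 0.02q) − (88.75 + 0.25q) = 22 → q' = 71.2963.
Δq = 152.7778 − 71.2963 = 81.4815; the wedge equals the tax, 22.
Welfare loss = ½ × 81.4815 × 22 = 896.30.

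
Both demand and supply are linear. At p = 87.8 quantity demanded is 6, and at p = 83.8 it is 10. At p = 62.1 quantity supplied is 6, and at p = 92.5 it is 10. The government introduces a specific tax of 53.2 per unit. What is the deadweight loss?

Demand slope = (83.8 − 87.8)/(10 − 6) = −1, so p = 93.8 − q.
Supply slope = (92.5 − 62.1)/(10 − 6) = 7.6, so p = 16.5 + 7.6q.
Competitive equilibrium: 93.8 − q = 16.5 + 7.6q → q* = 8.9884, p* = 84.8116.
With the tax, the buyer price exceeds the seller price by 53.2: (93.8 − q) − (16.5 + 7.6q) = 53.2 → q' = 2.8023.
Δq = 8.9884 − 2.8023 = 6.1861; the wedge equals the tax, 53.2.
Deadweight loss = ½ × 6.1861 × 53.2 = 164.55.

164.55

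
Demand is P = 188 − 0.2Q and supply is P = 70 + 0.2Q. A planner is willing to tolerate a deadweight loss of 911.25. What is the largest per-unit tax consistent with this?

Competitive equilibrium: 188 − 0.2Q = 70 + 0.2Q → Q* = 295, P* = 129.
A tax t gives ΔQ = t/0.4 and wedge t, so DWL = t²/0.8.
t²/0.8 = 911.25 → t² = 729 → t = 27.

27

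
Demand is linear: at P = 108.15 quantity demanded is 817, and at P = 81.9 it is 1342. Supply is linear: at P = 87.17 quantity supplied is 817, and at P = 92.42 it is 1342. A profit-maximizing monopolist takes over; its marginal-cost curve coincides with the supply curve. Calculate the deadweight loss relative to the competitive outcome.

8436.64

Demand slope = (81.9 − 108.15)/(1342 − 817) = −0.05, so P = 149 − 0.05Q.
Supply slope = (92.42 − 87.17)/(1342 − 817) = 0.01, so P = 79 + 0.01Q.
Competitive equilibrium: 149 − 0.05Q = 79 + 0.01Q → Q* = 1166.66667, P* = 90.66667.
Marginal revenue: MR = 149 − 0.1Q. Set MR = MC: 149 − 0.1Q = 79 + 0.01Q → Q_m = 636.36364.
Price P_m = 149 − 0.05·636.36364 = 117.18182; MC(Q_m) = 79 + 0.01·636.36364 = 85.36364.
Competitive Q* = 1166.66667, so ΔQ = 530.30303; wedge = 117.18182 − 85.36364 = 31.81818.
DWL = ½ × 530.30303 × 31.81818 = 8436.64.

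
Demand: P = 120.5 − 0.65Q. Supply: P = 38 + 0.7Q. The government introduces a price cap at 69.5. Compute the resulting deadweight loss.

Competitive equilibrium: 120.5 − 0.65Q = 38 + 0.7Q → Q* = 61.1111, P* = 80.7778.
At the ceiling P = 69.5, quantity supplied = (69.5 − 38)/0.7 = 45.
Willingness to pay at Q' = 45: 120.5 − 0.65·45 = 91.25.
ΔQ = 61.1111 − 45 = 16.1111; wedge = 91.25 − 69.5 = 21.75.
The triangle = ½ × 16.1111 × 21.75 = 175.21.

175.21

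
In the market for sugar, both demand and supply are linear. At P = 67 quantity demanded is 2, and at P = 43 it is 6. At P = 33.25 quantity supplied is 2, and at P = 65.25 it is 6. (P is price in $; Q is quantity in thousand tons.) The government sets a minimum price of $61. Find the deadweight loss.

Demand slope = (43 − 67)/(6 − 2) = −6, so P = 79 − 6Q.
Supply slope = (65.25 − 33.25)/(6 − 2) = 8, so P = 17.25 + 8Q.
Competitive equilibrium: 79 − 6Q = 17.25 + 8Q → Q* = 4.4107, P* = 52.5357.
At the floor P = 61, quantity demanded = (79 − 61)/6 = 3.
Sellers' marginal cost at Q' = 3: 17.25 + 8·3 = 41.25.
ΔQ = 4.4107 − 3 = 1.4107; wedge = 61 − 41.25 = 19.75.
DWL = ½ × 1.4107 × 19.75 = $13.93 thousand.

$13.93 thousand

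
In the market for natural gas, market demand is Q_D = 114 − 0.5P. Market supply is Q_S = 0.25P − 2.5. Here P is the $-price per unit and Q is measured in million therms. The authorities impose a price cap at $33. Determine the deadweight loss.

$2806.02 million

In inverse form: demand P = 228 − 2Q, supply P = 10 + 4Q.
Competitive equilibrium: 228 − 2Q = 10 + 4Q → Q* = 36.3333, P* = 155.3333.
At the ceiling P = 33, quantity supplied = (33 − 10)/4 = 5.75.
Willingness to pay at Q' = 5.75: 228 − 2·5.75 = 216.5.
ΔQ = 36.3333 − 5.75 = 30.5833; wedge = 216.5 − 33 = 183.5.
Welfare loss = ½ × 30.5833 × 183.5 = $2806.02 million.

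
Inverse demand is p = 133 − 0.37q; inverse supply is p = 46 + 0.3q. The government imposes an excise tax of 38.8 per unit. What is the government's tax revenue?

2791.28

Competitive equilibrium: 133 − 0.37q = 46 + 0.3q → q* = 129.8507, p* = 84.9552.
With the tax, the buyer price exceeds the seller price by 38.8: (133 − 0.37q) − (46 + 0.3q) = 38.8 → q' = 71.9403.
Tax revenue = 38.8 × 71.9403 = 2791.28.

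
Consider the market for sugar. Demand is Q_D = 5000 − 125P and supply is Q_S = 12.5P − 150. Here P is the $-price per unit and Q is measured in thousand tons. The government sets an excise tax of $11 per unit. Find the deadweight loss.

In inverse form: demand P = 40 − 0.008Q, supply P = 12 + 0.08Q.
Competitive equilibrium: 40 − 0.008Q = 12 + 0.08Q → Q* = 318.1818, P* = 37.4545.
With the tax, the buyer price exceeds the seller price by 11: (40 − 0.008Q) − (12 + 0.08Q) = 11 → Q' = 193.1818.
ΔQ = 318.1818 − 193.1818 = 125; the wedge equals the tax, 11.
DWL = ½ × 125 × 11 = $687.50 thousand.

$687.50 thousand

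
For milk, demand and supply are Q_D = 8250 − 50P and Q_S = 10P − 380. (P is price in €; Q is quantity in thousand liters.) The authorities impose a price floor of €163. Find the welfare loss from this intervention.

In inverse form: demand P = 165 − 0.02Q, supply P = 38 + 0.1Q.
Competitive equilibrium: 165 − 0.02Q = 38 + 0.1Q → Q* = 1058.33333, P* = 143.83333.
At the floor P = 163, quantity demanded = (165 − 163)/0.02 = 100.
Sellers' marginal cost at Q' = 100: 38 + 0.1·100 = 48.
ΔQ = 1058.33333 − 100 = 958.33333; wedge = 163 − 48 = 115.
DWL = ½ × 958.33333 × 115 = €55104.17 thousand.

€55104.17 thousand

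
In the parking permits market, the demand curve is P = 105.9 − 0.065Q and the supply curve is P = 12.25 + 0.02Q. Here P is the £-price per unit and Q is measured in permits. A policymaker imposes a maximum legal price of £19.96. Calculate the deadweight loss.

£21803.99

Competitive equilibrium: 105.9 − 0.065Q = 12.25 + 0.02Q → Q* = 1101.7647, P* = 34.2853.
At the ceiling P = 19.96, quantity supplied = (19.96 − 12.25)/0.02 = 385.5.
Willingness to pay at Q' = 385.5: 105.9 − 0.065·385.5 = 80.8425.
ΔQ = 1101.7647 − 385.5 = 716.2647; wedge = 80.8425 − 19.96 = 60.8825.
Welfare loss = ½ × 716.2647 × 60.8825 = £21803.99.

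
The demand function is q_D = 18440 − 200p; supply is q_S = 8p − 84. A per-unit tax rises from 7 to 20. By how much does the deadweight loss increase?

1350

In inverse form: demand p = 92.2 − 0.005q, supply p = 10.5 + 0.125q.
Competitive equilibrium: 92.2 − 0.005q = 10.5 + 0.125q → q* = 628.4615, p* = 89.0577.
For a per-unit tax t: Δq = t/0.13, so DWL = ½·t·(t/0.13) = t²/0.26.
At t = 7: DWL = 188.462. At t = 20: DWL = 1538.462.
Increase = 1538.462 − 188.462 = 1350.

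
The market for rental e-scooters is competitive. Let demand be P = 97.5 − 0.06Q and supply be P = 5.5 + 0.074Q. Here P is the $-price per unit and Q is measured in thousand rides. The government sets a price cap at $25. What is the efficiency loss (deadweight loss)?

$11991.28 thousand

Competitive equilibrium: 97.5 − 0.06Q = 5.5 + 0.074Q → Q* = 686.56716, P* = 56.30597.
At the ceiling P = 25, quantity supplied = (25 − 5.5)/0.074 = 263.51351.
Willingness to pay at Q' = 263.51351: 97.5 − 0.06·263.51351 = 81.68919.
ΔQ = 686.56716 − 263.51351 = 423.05365; wedge = 81.68919 − 25 = 56.68919.
Deadweight loss = ½ × 423.05365 × 56.68919 = $11991.28 thousand.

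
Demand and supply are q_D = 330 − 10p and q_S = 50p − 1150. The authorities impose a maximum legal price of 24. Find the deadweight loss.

In inverse form: demand p = 33 − 0.1q, supply p = 23 + 0.02q.
Competitive equilibrium: 33 − 0.1q = 23 + 0.02q → q* = 83.3333, p* = 24.6667.
At the ceiling p = 24, quantity supplied = (24 − 23)/0.02 = 50.
Willingness to pay at q' = 50: 33 − 0.1·50 = 28.
Δq = 83.3333 − 50 = 33.3333; wedge = 28 − 24 = 4.
The triangle = ½ × 33.3333 × 4 = 66.67.

66.67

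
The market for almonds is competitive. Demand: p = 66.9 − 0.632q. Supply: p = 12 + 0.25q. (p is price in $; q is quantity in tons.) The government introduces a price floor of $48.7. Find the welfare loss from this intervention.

Competitive equilibrium: 66.9 − 0.632q = 12 + 0.25q → q* = 62.2449, p* = 27.5612.
At the floor p = 48.7, quantity demanded = (66.9 − 48.7)/0.632 = 28.7975.
Sellers' marginal cost at q' = 28.7975: 12 + 0.25·28.7975 = 19.1994.
Δq = 62.2449 − 28.7975 = 33.4474; wedge = 48.7 − 19.1994 = 29.5006.
Welfare loss = ½ × 33.4474 × 29.5006 = $493.36.

$493.36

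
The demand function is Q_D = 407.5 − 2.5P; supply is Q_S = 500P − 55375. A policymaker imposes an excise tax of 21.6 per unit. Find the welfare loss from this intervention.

580.30

In inverse form: demand P = 163 − 0.4Q, supply P = 110.75 + 0.002Q.
Competitive equilibrium: 163 − 0.4Q = 110.75 + 0.002Q → Q* = 129.9751, P* = 111.01.
With the tax, the buyer price exceeds the seller price by 21.6: (163 − 0.4Q) − (110.75 + 0.002Q) = 21.6 → Q' = 76.2438.
ΔQ = 129.9751 − 76.2438 = 53.7313; the wedge equals the tax, 21.6.
The triangle = ½ × 53.7313 × 21.6 = 580.30.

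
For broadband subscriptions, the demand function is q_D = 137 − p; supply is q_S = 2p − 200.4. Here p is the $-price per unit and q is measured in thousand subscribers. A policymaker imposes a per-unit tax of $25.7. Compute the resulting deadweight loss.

$220.16 thousand

In inverse form: demand p = 137 − q, supply p = 100.2 + 0.5q.
Competitive equilibrium: 137 − q = 100.2 + 0.5q → q* = 24.5333, p* = 112.4667.
With the tax, the buyer price exceeds the seller price by 25.7: (137 − q) − (100.2 + 0.5q) = 25.7 → q' = 7.4.
Δq = 24.5333 − 7.4 = 17.1333; the wedge equals the tax, 25.7.
DWL = ½ × 17.1333 × 25.7 = $220.16 thousand.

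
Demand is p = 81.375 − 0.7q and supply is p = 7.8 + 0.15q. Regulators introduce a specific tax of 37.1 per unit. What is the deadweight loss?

Competitive equilibrium: 81.375 − 0.7q = 7.8 + 0.15q → q* = 86.5588, p* = 20.7838.
With the tax, the buyer price exceeds the seller price by 37.1: (81.375 − 0.7q) − (7.8 + 0.15q) = 37.1 → q' = 42.9118.
Δq = 86.5588 − 42.9118 = 43.647; the wedge equals the tax, 37.1.
Welfare loss = ½ × 43.647 × 37.1 = 809.65.

809.65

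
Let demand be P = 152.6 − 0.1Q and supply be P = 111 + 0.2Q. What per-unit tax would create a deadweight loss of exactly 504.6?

17.4

Competitive equilibrium: 152.6 − 0.1Q = 111 + 0.2Q → Q* = 138.6667, P* = 138.7333.
A tax t gives ΔQ = t/0.3 and wedge t, so DWL = t²/0.6.
t²/0.6 = 504.6 → t² = 302.76 → t = 17.4.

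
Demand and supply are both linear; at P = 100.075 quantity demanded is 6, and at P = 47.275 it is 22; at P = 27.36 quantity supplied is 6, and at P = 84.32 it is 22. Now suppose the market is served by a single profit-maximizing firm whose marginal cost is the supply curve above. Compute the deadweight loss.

99.71

Demand slope = (47.275 − 100.075)/(22 − 6) = −3.3, so P = 119.875 − 3.3Q.
Supply slope = (84.32 − 27.36)/(22 − 6) = 3.56, so P = 6 + 3.56Q.
Competitive equilibrium: 119.875 − 3.3Q = 6 + 3.56Q → Q* = 16.5999, P* = 65.0955.
Marginal revenue: MR = 119.875 − 6.6Q. Set MR = MC: 119.875 − 6.6Q = 6 + 3.56Q → Q_m = 11.2082.
Price P_m = 119.875 − 3.3·11.2082 = 82.8879; MC(Q_m) = 6 + 3.56·11.2082 = 45.9012.
Competitive Q* = 16.5999, so ΔQ = 5.3917; wedge = 82.8879 − 45.9012 = 36.9867.
DWL = ½ × 5.3917 × 36.9867 = 99.71.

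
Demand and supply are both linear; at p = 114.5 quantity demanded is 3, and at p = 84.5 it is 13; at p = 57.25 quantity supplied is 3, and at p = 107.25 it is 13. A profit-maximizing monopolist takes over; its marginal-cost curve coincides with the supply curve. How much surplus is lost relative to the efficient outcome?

Demand slope = (84.5 − 114.5)/(13 − 3) = −3, so p = 123.5 − 3q.
Supply slope = (107.25 − 57.25)/(13 − 3) = 5, so p = 42.25 + 5q.
Competitive equilibrium: 123.5 − 3q = 42.25 + 5q → q* = 10.1563, p* = 93.0313.
Marginal revenue: MR = 123.5 − 6q. Set MR = MC: 123.5 − 6q = 42.25 + 5q → q_m = 7.3864.
Price p_m = 123.5 − 3·7.3864 = 101.3408; MC(q_m) = 42.25 + 5·7.3864 = 79.182.
Competitive q* = 10.1563, so Δq = 2.7699; wedge = 101.3408 − 79.182 = 22.1588.
Deadweight loss = ½ × 2.7699 × 22.1588 = 30.69.

30.69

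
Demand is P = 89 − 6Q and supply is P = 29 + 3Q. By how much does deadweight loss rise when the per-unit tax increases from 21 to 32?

Competitive equilibrium: 89 − 6Q = 29 + 3Q → Q* = 6.6667, P* = 49.
For a per-unit tax t: ΔQ = t/9, so DWL = ½·t·(t/9) = t²/18.
At t = 21: DWL = 24.5. At t = 32: DWL = 56.889.
Increase = 56.889 − 24.5 = 32.39.

32.39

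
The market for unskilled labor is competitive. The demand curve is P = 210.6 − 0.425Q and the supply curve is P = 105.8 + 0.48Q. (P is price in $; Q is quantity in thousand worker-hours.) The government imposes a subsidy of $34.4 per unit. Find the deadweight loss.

Competitive equilibrium: 210.6 − 0.425Q = 105.8 + 0.48Q → Q* = 115.8011, P* = 161.3845.
The subsidy lowers effective supply by 34.4: P = 71.4 + 0.48Q.
New quantity: 210.6 − 0.425Q = 71.4 + 0.48Q → Q' = 153.8122.
Overproduction ΔQ = 153.8122 − 115.8011 = 38.0111; wedge = subsidy = 34.4.
The triangle = ½ × 38.0111 × 34.4 = $653.79 thousand.

$653.79 thousand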